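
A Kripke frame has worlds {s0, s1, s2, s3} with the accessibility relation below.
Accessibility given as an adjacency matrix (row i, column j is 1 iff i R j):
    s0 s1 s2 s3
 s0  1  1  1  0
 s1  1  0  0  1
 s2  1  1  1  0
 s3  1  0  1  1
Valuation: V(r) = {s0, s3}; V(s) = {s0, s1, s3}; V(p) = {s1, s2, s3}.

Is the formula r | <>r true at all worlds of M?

Let φ = r | <>r. Evaluate φ at each world:
  s0 (successors {s0, s1, s2}): φ is true.
  s1 (successors {s0, s3}): φ is true.
  s2 (successors {s0, s1, s2}): φ is true.
  s3 (successors {s0, s2, s3}): φ is true.
For instance, at s1:
  At s1: r is false, <>r is true, so r | <>r is true.
    At s1: <>r requires r at some successor in {s0, s3}.
      r holds at s0, so <>r is true at s1.

Yes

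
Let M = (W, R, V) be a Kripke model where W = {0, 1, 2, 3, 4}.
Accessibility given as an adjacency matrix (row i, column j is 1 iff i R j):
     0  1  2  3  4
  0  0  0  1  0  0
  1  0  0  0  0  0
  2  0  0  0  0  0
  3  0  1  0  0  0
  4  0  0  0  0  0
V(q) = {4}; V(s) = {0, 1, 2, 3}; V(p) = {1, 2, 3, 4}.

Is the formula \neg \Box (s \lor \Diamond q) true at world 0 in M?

No

At 0: \Box (s \lor \Diamond q) is true, so \neg \Box (s \lor \Diamond q) is false.
  At 0: \Box (s \lor \Diamond q) requires s \lor \Diamond q at every successor {2}.
      At 2: s is true, \Diamond q is false, so s \lor \Diamond q is true.
  So \Box (s \lor \Diamond q) is true at 0.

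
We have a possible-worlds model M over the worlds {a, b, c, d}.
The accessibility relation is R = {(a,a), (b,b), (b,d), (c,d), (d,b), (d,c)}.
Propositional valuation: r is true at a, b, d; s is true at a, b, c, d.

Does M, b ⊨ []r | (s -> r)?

Yes

Recall that []ψ holds at a world iff ψ holds at every accessible world, and <>ψ holds iff ψ holds at some accessible world.
At b: []r is true, s -> r is true, so []r | (s -> r) is true.
  At b: []r requires r at every successor {b, d}.
    At b: r is true.
    At d: r is true.
  So []r is true at b.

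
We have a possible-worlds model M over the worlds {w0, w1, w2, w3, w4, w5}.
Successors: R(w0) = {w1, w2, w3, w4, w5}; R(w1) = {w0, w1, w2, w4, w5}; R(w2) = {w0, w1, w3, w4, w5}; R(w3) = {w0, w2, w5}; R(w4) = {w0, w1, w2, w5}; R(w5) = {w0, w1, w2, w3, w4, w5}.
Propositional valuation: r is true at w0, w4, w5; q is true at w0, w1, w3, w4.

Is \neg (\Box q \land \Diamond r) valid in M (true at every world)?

Recall that \Box ψ holds at a world iff ψ holds at every accessible world, and \Diamond ψ holds iff ψ holds at some accessible world.
Let φ = \neg (\Box q \land \Diamond r). Evaluate φ at each world:
  w0 (successors {w1, w2, w3, w4, w5}): φ is true.
  w1 (successors {w0, w1, w2, w4, w5}): φ is true.
  w2 (successors {w0, w1, w3, w4, w5}): φ is true.
  w3 (successors {w0, w2, w5}): φ is true.
  w4 (successors {w0, w1, w2, w5}): φ is true.
  w5 (successors {w0, w1, w2, w3, w4, w5}): φ is true.
For instance, at w3:
  At w3: \Box q \land \Diamond r is false, so \neg (\Box q \land \Diamond r) is true.
    At w3: \Box q is false, \Diamond r is true, so \Box q \land \Diamond r is false.
      At w3: \Box q requires q at every successor {w0, w2, w5}.
        q fails at w2, so \Box q is false at w3.
      At w3: \Diamond r requires r at some successor in {w0, w2, w5}.
        r holds at w0, so \Diamond r is true at w3.

Yes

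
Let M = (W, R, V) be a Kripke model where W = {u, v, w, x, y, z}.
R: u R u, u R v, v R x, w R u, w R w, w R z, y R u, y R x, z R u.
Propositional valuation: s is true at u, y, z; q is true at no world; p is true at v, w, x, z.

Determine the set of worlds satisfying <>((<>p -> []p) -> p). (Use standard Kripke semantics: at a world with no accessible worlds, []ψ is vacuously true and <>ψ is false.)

u, v, w, y, z

Let φ = <>((<>p -> []p) -> p). Evaluate φ at each world:
  u (successors {u, v}): φ is true.
  v (successors {x}): φ is true.
  w (successors {u, w, z}): φ is true.
  x (successors ∅): φ is false.
  y (successors {u, x}): φ is true.
  z (successors {u}): φ is true.
For instance, at w:
  At w: <>((<>p -> []p) -> p) requires (<>p -> []p) -> p at some successor in {u, w, z}.
    (<>p -> []p) -> p holds at u, so <>((<>p -> []p) -> p) is true at w.
      At u: <>p -> []p is false, p is false, so (<>p -> []p) -> p is true.
Satisfying worlds: {u, v, w, y, z}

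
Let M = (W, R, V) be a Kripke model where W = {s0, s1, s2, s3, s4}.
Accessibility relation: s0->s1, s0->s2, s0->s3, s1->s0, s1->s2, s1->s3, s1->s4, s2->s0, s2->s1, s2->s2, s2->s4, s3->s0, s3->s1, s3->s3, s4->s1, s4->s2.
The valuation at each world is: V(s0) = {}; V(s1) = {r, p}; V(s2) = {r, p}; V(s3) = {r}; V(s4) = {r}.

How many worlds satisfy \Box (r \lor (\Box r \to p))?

Let φ = \Box (r \lor (\Box r \to p)). Evaluate φ at each world:
  s0 (successors {s1, s2, s3}): φ is true.
  s1 (successors {s0, s2, s3, s4}): φ is false.
  s2 (successors {s0, s1, s2, s4}): φ is false.
  s3 (successors {s0, s1, s3}): φ is false.
  s4 (successors {s1, s2}): φ is true.
For instance, at s0:
  At s0: \Box (r \lor (\Box r \to p)) requires r \lor (\Box r \to p) at every successor {s1, s2, s3}.
      At s1: r is true, \Box r \to p is true, so r \lor (\Box r \to p) is true.
      At s2: r is true, \Box r \to p is true, so r \lor (\Box r \to p) is true.
      At s3: r is true, \Box r \to p is true, so r \lor (\Box r \to p) is true.
  So \Box (r \lor (\Box r \to p)) is true at s0.
Satisfying worlds: {s0, s4}

2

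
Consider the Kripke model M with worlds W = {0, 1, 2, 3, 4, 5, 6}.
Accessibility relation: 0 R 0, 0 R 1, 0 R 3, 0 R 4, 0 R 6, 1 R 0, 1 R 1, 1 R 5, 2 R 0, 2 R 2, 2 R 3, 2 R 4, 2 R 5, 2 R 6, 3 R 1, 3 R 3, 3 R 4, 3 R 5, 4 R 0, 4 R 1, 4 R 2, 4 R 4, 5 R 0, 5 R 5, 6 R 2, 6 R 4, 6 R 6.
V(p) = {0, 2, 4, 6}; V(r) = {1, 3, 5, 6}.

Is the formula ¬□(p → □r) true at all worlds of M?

Yes

Let φ = ¬□(p → □r). Evaluate φ at each world:
  0 (successors {0, 1, 3, 4, 6}): φ is true.
  1 (successors {0, 1, 5}): φ is true.
  2 (successors {0, 2, 3, 4, 5, 6}): φ is true.
  3 (successors {1, 3, 4, 5}): φ is true.
  4 (successors {0, 1, 2, 4}): φ is true.
  5 (successors {0, 5}): φ is true.
  6 (successors {2, 4, 6}): φ is true.
For instance, at 3:
  At 3: □(p → □r) is false, so ¬□(p → □r) is true.
    At 3: □(p → □r) requires p → □r at every successor {1, 3, 4, 5}.
      p → □r fails at 4, so □(p → □r) is false at 3.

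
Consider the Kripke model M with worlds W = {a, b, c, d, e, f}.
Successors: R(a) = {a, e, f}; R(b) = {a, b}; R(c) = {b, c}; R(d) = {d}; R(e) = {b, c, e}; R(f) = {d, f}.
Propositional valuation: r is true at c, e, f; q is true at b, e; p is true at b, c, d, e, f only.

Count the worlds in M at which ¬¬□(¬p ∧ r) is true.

0

Let φ = ¬¬□(¬p ∧ r). Evaluate φ at each world:
  a (successors {a, e, f}): φ is false.
  b (successors {a, b}): φ is false.
  c (successors {b, c}): φ is false.
  d (successors {d}): φ is false.
  e (successors {b, c, e}): φ is false.
  f (successors {d, f}): φ is false.
For instance, at d:
  At d: ¬□(¬p ∧ r) is true, so ¬¬□(¬p ∧ r) is false.
    At d: □(¬p ∧ r) is false, so ¬□(¬p ∧ r) is true.
      At d: □(¬p ∧ r) requires ¬p ∧ r at every successor {d}.
        ¬p ∧ r fails at d, so □(¬p ∧ r) is false at d.
Satisfying worlds: none.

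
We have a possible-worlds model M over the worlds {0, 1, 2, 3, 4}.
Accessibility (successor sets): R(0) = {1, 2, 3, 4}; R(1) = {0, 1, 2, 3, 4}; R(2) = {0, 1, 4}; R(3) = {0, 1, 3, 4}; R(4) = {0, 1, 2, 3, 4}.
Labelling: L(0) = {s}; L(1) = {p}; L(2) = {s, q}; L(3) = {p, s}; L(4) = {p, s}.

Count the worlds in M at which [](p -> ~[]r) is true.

Let φ = [](p -> ~[]r). Evaluate φ at each world:
  0 (successors {1, 2, 3, 4}): φ is true.
  1 (successors {0, 1, 2, 3, 4}): φ is true.
  2 (successors {0, 1, 4}): φ is true.
  3 (successors {0, 1, 3, 4}): φ is true.
  4 (successors {0, 1, 2, 3, 4}): φ is true.
For instance, at 4:
  At 4: [](p -> ~[]r) requires p -> ~[]r at every successor {0, 1, 2, 3, 4}.
    At 0: p -> ~[]r is true.
    At 1: p -> ~[]r is true.
    At 2: p -> ~[]r is true.
    At 3: p -> ~[]r is true.
    At 4: p -> ~[]r is true.
  So [](p -> ~[]r) is true at 4.
Satisfying worlds: {0, 1, 2, 3, 4}

5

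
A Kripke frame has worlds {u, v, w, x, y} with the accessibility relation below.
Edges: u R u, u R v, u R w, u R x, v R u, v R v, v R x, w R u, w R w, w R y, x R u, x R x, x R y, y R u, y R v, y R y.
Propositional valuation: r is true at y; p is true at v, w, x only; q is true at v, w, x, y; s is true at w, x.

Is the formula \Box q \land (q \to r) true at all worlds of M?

Let φ = \Box q \land (q \to r). Evaluate φ at each world:
  u (successors {u, v, w, x}): φ is false.
  v (successors {u, v, x}): φ is false.
  w (successors {u, w, y}): φ is false.
  x (successors {u, x, y}): φ is false.
  y (successors {u, v, y}): φ is false.
Detail at u (counterexample):
  At u: \Box q is false, q \to r is true, so \Box q \land (q \to r) is false.
    At u: \Box q requires q at every successor {u, v, w, x}.
      q fails at u, so \Box q is false at u.

No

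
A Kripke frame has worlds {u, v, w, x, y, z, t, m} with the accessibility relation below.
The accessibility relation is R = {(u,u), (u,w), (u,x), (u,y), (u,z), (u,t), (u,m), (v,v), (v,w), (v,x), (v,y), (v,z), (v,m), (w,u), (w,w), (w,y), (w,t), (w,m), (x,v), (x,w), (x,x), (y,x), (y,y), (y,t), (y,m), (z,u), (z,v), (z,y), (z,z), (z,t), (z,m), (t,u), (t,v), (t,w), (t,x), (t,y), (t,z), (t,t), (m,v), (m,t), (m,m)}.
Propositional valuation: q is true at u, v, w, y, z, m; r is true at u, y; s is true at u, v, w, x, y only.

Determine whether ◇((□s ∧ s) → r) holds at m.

Yes

At m: ◇((□s ∧ s) → r) requires (□s ∧ s) → r at some successor in {v, t, m}.
  (□s ∧ s) → r holds at v, so ◇((□s ∧ s) → r) is true at m.
    At v: □s ∧ s is false, r is false, so (□s ∧ s) → r is true.
      At v: □s is false, s is true, so □s ∧ s is false.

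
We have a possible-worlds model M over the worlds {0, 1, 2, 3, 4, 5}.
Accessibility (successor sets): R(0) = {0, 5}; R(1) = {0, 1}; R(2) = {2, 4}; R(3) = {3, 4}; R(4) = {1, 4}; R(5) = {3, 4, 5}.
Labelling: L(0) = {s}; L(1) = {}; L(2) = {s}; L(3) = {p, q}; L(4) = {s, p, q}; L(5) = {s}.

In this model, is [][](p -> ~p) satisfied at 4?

No

Recall that []ψ holds at a world iff ψ holds at every accessible world, and <>ψ holds iff ψ holds at some accessible world.
At 4: [][](p -> ~p) requires [](p -> ~p) at every successor {1, 4}.
  [](p -> ~p) fails at 4, so [][](p -> ~p) is false at 4.
    At 4: [](p -> ~p) requires p -> ~p at every successor {1, 4}.
      p -> ~p fails at 4, so [](p -> ~p) is false at 4.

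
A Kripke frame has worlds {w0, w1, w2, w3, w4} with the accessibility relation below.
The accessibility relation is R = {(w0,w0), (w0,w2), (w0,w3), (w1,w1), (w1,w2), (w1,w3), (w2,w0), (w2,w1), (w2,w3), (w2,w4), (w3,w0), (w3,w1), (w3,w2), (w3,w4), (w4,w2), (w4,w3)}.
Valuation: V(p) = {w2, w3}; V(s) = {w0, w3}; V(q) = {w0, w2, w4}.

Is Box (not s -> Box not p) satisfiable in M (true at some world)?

No

Let φ = Box (not s -> Box not p). Evaluate φ at each world:
  w0 (successors {w0, w2, w3}): φ is false.
  w1 (successors {w1, w2, w3}): φ is false.
  w2 (successors {w0, w1, w3, w4}): φ is false.
  w3 (successors {w0, w1, w2, w4}): φ is false.
  w4 (successors {w2, w3}): φ is false.
For instance, at w1:
  At w1: Box (not s -> Box not p) requires not s -> Box not p at every successor {w1, w2, w3}.
    not s -> Box not p fails at w1, so Box (not s -> Box not p) is false at w1.
      At w1: not s is true, Box not p is false, so not s -> Box not p is false.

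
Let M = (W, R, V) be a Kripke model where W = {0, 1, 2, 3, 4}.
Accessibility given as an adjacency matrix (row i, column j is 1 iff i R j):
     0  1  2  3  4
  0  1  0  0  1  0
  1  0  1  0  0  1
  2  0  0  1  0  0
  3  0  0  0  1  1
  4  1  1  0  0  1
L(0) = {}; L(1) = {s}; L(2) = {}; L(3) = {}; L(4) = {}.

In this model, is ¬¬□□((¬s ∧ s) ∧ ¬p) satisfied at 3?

No

At 3: ¬□□((¬s ∧ s) ∧ ¬p) is true, so ¬¬□□((¬s ∧ s) ∧ ¬p) is false.
  At 3: □□((¬s ∧ s) ∧ ¬p) is false, so ¬□□((¬s ∧ s) ∧ ¬p) is true.
    At 3: □□((¬s ∧ s) ∧ ¬p) requires □((¬s ∧ s) ∧ ¬p) at every successor {3, 4}.
      □((¬s ∧ s) ∧ ¬p) fails at 3, so □□((¬s ∧ s) ∧ ¬p) is false at 3.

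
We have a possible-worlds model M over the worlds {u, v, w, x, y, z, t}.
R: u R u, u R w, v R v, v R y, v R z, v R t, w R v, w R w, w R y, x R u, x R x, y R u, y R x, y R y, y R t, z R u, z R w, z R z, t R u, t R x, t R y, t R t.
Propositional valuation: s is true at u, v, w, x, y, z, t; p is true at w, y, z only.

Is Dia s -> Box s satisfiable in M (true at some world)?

Let φ = Dia s -> Box s. Evaluate φ at each world:
  u (successors {u, w}): φ is true.
  v (successors {v, y, z, t}): φ is true.
  w (successors {v, w, y}): φ is true.
  x (successors {u, x}): φ is true.
  y (successors {u, x, y, t}): φ is true.
  z (successors {u, w, z}): φ is true.
  t (successors {u, x, y, t}): φ is true.
Detail at u (witness):
  At u: Dia s is true, Box s is true, so Dia s -> Box s is true.
    At u: Dia s requires s at some successor in {u, w}.
      s holds at u, so Dia s is true at u.
    At u: Box s requires s at every successor {u, w}.
      At u: s is true.
      At w: s is true.
    So Box s is true at u.

Yes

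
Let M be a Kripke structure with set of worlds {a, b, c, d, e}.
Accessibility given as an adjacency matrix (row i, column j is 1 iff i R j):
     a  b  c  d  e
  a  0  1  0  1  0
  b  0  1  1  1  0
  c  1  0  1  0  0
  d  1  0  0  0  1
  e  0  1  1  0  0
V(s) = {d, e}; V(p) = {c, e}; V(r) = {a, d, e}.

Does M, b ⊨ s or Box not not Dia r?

Recall that Box ψ holds at a world iff ψ holds at every accessible world, and Dia ψ holds iff ψ holds at some accessible world.
At b: s is false, Box not not Dia r is true, so s or Box not not Dia r is true.
  At b: Box not not Dia r requires not not Dia r at every successor {b, c, d}.
      At b: not Dia r is false, so not not Dia r is true.
      At c: not Dia r is false, so not not Dia r is true.
      At d: not Dia r is false, so not not Dia r is true.
  So Box not not Dia r is true at b.

Yes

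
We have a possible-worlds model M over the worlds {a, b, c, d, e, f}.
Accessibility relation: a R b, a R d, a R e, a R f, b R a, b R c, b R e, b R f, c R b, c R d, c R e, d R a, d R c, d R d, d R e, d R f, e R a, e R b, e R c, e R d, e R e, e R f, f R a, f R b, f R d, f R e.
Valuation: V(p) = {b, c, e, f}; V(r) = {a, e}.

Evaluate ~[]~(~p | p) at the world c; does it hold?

Recall that []ψ holds at a world iff ψ holds at every accessible world, and <>ψ holds iff ψ holds at some accessible world.
At c: []~(~p | p) is false, so ~[]~(~p | p) is true.
  At c: []~(~p | p) requires ~(~p | p) at every successor {b, d, e}.
    ~(~p | p) fails at b, so []~(~p | p) is false at c.

Yes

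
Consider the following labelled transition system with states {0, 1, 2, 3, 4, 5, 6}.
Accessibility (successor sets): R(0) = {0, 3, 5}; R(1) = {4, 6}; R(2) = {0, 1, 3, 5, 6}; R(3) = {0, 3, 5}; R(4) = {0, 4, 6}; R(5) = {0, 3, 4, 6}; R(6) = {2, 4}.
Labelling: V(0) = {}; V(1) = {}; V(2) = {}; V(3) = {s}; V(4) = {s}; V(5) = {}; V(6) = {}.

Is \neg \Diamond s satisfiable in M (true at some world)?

Let φ = \neg \Diamond s. Evaluate φ at each world:
  0 (successors {0, 3, 5}): φ is false.
  1 (successors {4, 6}): φ is false.
  2 (successors {0, 1, 3, 5, 6}): φ is false.
  3 (successors {0, 3, 5}): φ is false.
  4 (successors {0, 4, 6}): φ is false.
  5 (successors {0, 3, 4, 6}): φ is false.
  6 (successors {2, 4}): φ is false.
For instance, at 4:
  At 4: \Diamond s is true, so \neg \Diamond s is false.
    At 4: \Diamond s requires s at some successor in {0, 4, 6}.
      s holds at 4, so \Diamond s is true at 4.

No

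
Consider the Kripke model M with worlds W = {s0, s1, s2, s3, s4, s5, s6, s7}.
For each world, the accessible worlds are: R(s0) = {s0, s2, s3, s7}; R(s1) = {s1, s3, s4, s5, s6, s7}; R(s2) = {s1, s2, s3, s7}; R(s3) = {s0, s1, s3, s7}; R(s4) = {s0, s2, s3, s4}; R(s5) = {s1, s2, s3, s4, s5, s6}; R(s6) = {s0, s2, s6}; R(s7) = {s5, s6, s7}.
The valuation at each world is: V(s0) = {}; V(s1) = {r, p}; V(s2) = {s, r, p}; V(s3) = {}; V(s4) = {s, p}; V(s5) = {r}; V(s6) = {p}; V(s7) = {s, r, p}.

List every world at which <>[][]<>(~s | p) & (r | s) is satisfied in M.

s1, s2, s4, s5, s7

Let φ = <>[][]<>(~s | p) & (r | s). Evaluate φ at each world:
  s0 (successors {s0, s2, s3, s7}): φ is false.
  s1 (successors {s1, s3, s4, s5, s6, s7}): φ is true.
  s2 (successors {s1, s2, s3, s7}): φ is true.
  s3 (successors {s0, s1, s3, s7}): φ is false.
  s4 (successors {s0, s2, s3, s4}): φ is true.
  s5 (successors {s1, s2, s3, s4, s5, s6}): φ is true.
  s6 (successors {s0, s2, s6}): φ is false.
  s7 (successors {s5, s6, s7}): φ is true.
For instance, at s7:
  At s7: <>[][]<>(~s | p) is true, r | s is true, so <>[][]<>(~s | p) & (r | s) is true.
    At s7: <>[][]<>(~s | p) requires [][]<>(~s | p) at some successor in {s5, s6, s7}.
      [][]<>(~s | p) holds at s5, so <>[][]<>(~s | p) is true at s7.
Satisfying worlds: {s1, s2, s4, s5, s7}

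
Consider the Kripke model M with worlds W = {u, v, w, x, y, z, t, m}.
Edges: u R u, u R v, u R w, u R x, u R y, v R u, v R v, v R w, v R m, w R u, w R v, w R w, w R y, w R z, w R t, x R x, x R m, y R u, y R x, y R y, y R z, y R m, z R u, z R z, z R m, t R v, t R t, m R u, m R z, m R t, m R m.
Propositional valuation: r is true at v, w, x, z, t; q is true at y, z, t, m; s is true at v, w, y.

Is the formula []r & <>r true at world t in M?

Yes

At t: []r is true, <>r is true, so []r & <>r is true.
  At t: []r requires r at every successor {v, t}.
    At v: r is true.
    At t: r is true.
  So []r is true at t.
  At t: <>r requires r at some successor in {v, t}.
    r holds at v, so <>r is true at t.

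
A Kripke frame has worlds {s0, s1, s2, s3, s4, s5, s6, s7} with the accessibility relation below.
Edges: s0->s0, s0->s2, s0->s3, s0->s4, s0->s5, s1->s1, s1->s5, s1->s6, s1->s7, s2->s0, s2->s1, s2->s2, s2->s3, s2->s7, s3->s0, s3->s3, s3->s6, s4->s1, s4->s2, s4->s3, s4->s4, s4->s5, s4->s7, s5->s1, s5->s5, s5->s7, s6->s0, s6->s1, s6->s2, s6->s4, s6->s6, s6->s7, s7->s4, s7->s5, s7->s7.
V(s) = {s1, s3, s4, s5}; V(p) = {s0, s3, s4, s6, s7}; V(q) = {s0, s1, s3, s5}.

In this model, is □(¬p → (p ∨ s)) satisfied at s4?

No

Recall that □ψ holds at a world iff ψ holds at every accessible world, and ◇ψ holds iff ψ holds at some accessible world.
At s4: □(¬p → (p ∨ s)) requires ¬p → (p ∨ s) at every successor {s1, s2, s3, s4, s5, s7}.
  ¬p → (p ∨ s) fails at s2, so □(¬p → (p ∨ s)) is false at s4.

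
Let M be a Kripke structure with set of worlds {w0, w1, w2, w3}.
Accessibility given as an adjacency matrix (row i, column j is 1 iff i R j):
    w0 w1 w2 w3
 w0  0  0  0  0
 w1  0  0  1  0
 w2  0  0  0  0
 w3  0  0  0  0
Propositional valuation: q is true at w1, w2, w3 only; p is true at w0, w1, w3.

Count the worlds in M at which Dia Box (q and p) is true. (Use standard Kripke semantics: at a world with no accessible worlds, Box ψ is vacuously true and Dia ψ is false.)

1

Let φ = Dia Box (q and p). Evaluate φ at each world:
  w0 (successors ∅): φ is false.
  w1 (successors {w2}): φ is true.
  w2 (successors ∅): φ is false.
  w3 (successors ∅): φ is false.
For instance, at w1:
  At w1: Dia Box (q and p) requires Box (q and p) at some successor in {w2}.
    Box (q and p) holds at w2, so Dia Box (q and p) is true at w1.
      At w2: no accessible worlds, so Box (q and p) holds vacuously.
Satisfying worlds: {w1}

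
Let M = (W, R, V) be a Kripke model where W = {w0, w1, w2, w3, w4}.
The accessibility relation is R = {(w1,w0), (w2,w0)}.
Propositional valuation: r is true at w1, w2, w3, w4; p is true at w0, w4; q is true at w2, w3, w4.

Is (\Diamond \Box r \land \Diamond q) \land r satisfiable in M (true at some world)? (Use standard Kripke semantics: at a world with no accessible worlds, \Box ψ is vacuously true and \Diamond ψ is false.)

Let φ = (\Diamond \Box r \land \Diamond q) \land r. Evaluate φ at each world:
  w0 (successors ∅): φ is false.
  w1 (successors {w0}): φ is false.
  w2 (successors {w0}): φ is false.
  w3 (successors ∅): φ is false.
  w4 (successors ∅): φ is false.
For instance, at w2:
  At w2: \Diamond \Box r \land \Diamond q is false, r is true, so (\Diamond \Box r \land \Diamond q) \land r is false.
    At w2: \Diamond \Box r is true, \Diamond q is false, so \Diamond \Box r \land \Diamond q is false.
      At w2: \Diamond \Box r requires \Box r at some successor in {w0}.
        \Box r holds at w0, so \Diamond \Box r is true at w2.
      At w2: \Diamond q requires q at some successor in {w0}.
        At w0: q is false.
      So \Diamond q is false at w2.

No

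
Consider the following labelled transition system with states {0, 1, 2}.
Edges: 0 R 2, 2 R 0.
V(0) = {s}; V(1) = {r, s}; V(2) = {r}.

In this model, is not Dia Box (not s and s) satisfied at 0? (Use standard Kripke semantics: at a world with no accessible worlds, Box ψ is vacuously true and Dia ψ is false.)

At 0: Dia Box (not s and s) is false, so not Dia Box (not s and s) is true.
  At 0: Dia Box (not s and s) requires Box (not s and s) at some successor in {2}.
    At 2: Box (not s and s) is false.
  So Dia Box (not s and s) is false at 0.

Yes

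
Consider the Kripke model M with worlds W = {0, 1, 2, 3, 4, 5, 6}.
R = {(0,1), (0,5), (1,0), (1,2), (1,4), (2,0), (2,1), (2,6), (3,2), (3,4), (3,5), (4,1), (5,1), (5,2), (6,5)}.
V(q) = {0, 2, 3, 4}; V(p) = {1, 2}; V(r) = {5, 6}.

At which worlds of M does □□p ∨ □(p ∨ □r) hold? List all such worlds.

4, 5, 6

Let φ = □□p ∨ □(p ∨ □r). Evaluate φ at each world:
  0 (successors {1, 5}): φ is false.
  1 (successors {0, 2, 4}): φ is false.
  2 (successors {0, 1, 6}): φ is false.
  3 (successors {2, 4, 5}): φ is false.
  4 (successors {1}): φ is true.
  5 (successors {1, 2}): φ is true.
  6 (successors {5}): φ is true.
For instance, at 1:
  At 1: □□p is false, □(p ∨ □r) is false, so □□p ∨ □(p ∨ □r) is false.
    At 1: □□p requires □p at every successor {0, 2, 4}.
      □p fails at 0, so □□p is false at 1.
    At 1: □(p ∨ □r) requires p ∨ □r at every successor {0, 2, 4}.
      p ∨ □r fails at 0, so □(p ∨ □r) is false at 1.
Satisfying worlds: {4, 5, 6}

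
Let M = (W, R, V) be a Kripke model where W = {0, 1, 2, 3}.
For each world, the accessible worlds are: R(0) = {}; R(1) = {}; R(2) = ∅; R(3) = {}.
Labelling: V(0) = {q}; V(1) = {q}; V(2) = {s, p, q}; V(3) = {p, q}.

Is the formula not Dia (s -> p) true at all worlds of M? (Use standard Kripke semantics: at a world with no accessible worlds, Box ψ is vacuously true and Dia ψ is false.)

Yes

Recall that Dia ψ holds at a world iff ψ holds at some accessible world.
Let φ = not Dia (s -> p). Evaluate φ at each world:
  0 (successors ∅): φ is true.
  1 (successors ∅): φ is true.
  2 (successors ∅): φ is true.
  3 (successors ∅): φ is true.
For instance, at 2:
  At 2: Dia (s -> p) is false, so not Dia (s -> p) is true.
    At 2: no accessible worlds, so Dia (s -> p) is false.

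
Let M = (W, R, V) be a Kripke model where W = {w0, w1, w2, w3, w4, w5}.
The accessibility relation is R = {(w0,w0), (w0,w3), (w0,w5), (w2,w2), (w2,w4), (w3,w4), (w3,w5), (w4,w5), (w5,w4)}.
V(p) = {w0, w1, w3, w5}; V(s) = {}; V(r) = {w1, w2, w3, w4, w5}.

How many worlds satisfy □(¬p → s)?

3

Let φ = □(¬p → s). Evaluate φ at each world:
  w0 (successors {w0, w3, w5}): φ is true.
  w1 (successors ∅): φ is true.
  w2 (successors {w2, w4}): φ is false.
  w3 (successors {w4, w5}): φ is false.
  w4 (successors {w5}): φ is true.
  w5 (successors {w4}): φ is false.
For instance, at w4:
  At w4: □(¬p → s) requires ¬p → s at every successor {w5}.
    At w5: ¬p → s is true.
  So □(¬p → s) is true at w4.
Satisfying worlds: {w0, w1, w4}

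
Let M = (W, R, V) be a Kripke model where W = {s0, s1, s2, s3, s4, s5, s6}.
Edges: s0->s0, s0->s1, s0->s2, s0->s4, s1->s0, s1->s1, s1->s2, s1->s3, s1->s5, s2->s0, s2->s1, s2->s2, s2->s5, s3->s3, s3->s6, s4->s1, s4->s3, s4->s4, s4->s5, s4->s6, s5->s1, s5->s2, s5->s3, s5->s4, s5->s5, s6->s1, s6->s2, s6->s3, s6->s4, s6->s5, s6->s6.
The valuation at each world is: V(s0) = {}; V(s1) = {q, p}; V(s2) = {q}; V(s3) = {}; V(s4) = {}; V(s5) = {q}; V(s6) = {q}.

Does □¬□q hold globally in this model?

Let φ = □¬□q. Evaluate φ at each world:
  s0 (successors {s0, s1, s2, s4}): φ is true.
  s1 (successors {s0, s1, s2, s3, s5}): φ is true.
  s2 (successors {s0, s1, s2, s5}): φ is true.
  s3 (successors {s3, s6}): φ is true.
  s4 (successors {s1, s3, s4, s5, s6}): φ is true.
  s5 (successors {s1, s2, s3, s4, s5}): φ is true.
  s6 (successors {s1, s2, s3, s4, s5, s6}): φ is true.
For instance, at s5:
  At s5: □¬□q requires ¬□q at every successor {s1, s2, s3, s4, s5}.
    At s1: ¬□q is true.
    At s2: ¬□q is true.
    At s3: ¬□q is true.
    At s4: ¬□q is true.
    At s5: ¬□q is true.
  So □¬□q is true at s5.

Yes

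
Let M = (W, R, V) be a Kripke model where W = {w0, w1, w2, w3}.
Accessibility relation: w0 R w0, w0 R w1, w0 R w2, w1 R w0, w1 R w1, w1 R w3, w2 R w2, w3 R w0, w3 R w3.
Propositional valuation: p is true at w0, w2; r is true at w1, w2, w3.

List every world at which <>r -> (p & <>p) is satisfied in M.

w0, w2

Recall that <>ψ holds at a world iff ψ holds at some accessible world.
Let φ = <>r -> (p & <>p). Evaluate φ at each world:
  w0 (successors {w0, w1, w2}): φ is true.
  w1 (successors {w0, w1, w3}): φ is false.
  w2 (successors {w2}): φ is true.
  w3 (successors {w0, w3}): φ is false.
For instance, at w2:
  At w2: <>r is true, p & <>p is true, so <>r -> (p & <>p) is true.
    At w2: <>r requires r at some successor in {w2}.
      r holds at w2, so <>r is true at w2.
    At w2: p is true, <>p is true, so p & <>p is true.
      At w2: <>p requires p at some successor in {w2}.
        p holds at w2, so <>p is true at w2.
Satisfying worlds: {w0, w2}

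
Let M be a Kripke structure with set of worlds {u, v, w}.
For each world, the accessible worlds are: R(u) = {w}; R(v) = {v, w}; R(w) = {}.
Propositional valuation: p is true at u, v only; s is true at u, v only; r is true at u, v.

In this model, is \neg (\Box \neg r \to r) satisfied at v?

At v: \Box \neg r \to r is true, so \neg (\Box \neg r \to r) is false.
  At v: \Box \neg r is false, r is true, so \Box \neg r \to r is true.
    At v: \Box \neg r requires \neg r at every successor {v, w}.
      \neg r fails at v, so \Box \neg r is false at v.

No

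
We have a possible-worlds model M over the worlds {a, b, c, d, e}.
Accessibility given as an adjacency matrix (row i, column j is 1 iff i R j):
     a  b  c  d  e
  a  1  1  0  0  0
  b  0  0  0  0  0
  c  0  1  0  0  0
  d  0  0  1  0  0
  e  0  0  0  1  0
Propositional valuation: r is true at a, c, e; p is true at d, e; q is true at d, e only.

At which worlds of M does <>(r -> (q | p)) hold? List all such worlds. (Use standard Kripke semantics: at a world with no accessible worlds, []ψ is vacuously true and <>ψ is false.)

Let φ = <>(r -> (q | p)). Evaluate φ at each world:
  a (successors {a, b}): φ is true.
  b (successors ∅): φ is false.
  c (successors {b}): φ is true.
  d (successors {c}): φ is false.
  e (successors {d}): φ is true.
For instance, at a:
  At a: <>(r -> (q | p)) requires r -> (q | p) at some successor in {a, b}.
    r -> (q | p) holds at b, so <>(r -> (q | p)) is true at a.
Satisfying worlds: {a, c, e}

a, c, e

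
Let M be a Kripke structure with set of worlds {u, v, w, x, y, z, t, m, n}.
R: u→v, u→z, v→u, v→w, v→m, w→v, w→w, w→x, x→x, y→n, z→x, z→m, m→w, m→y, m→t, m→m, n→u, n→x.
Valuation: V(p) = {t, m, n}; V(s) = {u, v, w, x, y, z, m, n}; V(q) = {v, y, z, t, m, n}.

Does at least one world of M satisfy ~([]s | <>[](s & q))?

No

Recall that []ψ holds at a world iff ψ holds at every accessible world, and <>ψ holds iff ψ holds at some accessible world.
Let φ = ~([]s | <>[](s & q)). Evaluate φ at each world:
  u (successors {v, z}): φ is false.
  v (successors {u, w, m}): φ is false.
  w (successors {v, w, x}): φ is false.
  x (successors {x}): φ is false.
  y (successors {n}): φ is false.
  z (successors {x, m}): φ is false.
  t (successors ∅): φ is false.
  m (successors {w, y, t, m}): φ is false.
  n (successors {u, x}): φ is false.
For instance, at u:
  At u: []s | <>[](s & q) is true, so ~([]s | <>[](s & q)) is false.
    At u: []s is true, <>[](s & q) is false, so []s | <>[](s & q) is true.
      At u: []s requires s at every successor {v, z}.
        At v: s is true.
        At z: s is true.
      So []s is true at u.
      At u: <>[](s & q) requires [](s & q) at some successor in {v, z}.
        At v: [](s & q) is false.
        At z: [](s & q) is false.
      So <>[](s & q) is false at u.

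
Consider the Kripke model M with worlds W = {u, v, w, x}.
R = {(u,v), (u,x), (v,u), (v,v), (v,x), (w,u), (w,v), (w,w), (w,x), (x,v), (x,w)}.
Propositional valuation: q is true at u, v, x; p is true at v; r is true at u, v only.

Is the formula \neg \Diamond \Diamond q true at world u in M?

No

At u: \Diamond \Diamond q is true, so \neg \Diamond \Diamond q is false.
  At u: \Diamond \Diamond q requires \Diamond q at some successor in {v, x}.
    \Diamond q holds at v, so \Diamond \Diamond q is true at u.
      At v: \Diamond q requires q at some successor in {u, v, x}.
        q holds at u, so \Diamond q is true at v.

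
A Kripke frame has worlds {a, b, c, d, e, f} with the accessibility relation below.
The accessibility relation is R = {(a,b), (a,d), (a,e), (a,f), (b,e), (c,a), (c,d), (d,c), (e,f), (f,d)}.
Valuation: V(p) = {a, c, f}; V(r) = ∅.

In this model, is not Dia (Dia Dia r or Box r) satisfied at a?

At a: Dia (Dia Dia r or Box r) is false, so not Dia (Dia Dia r or Box r) is true.
  At a: Dia (Dia Dia r or Box r) requires Dia Dia r or Box r at some successor in {b, d, e, f}.
    At b: Dia Dia r or Box r is false.
    At d: Dia Dia r or Box r is false.
    At e: Dia Dia r or Box r is false.
    At f: Dia Dia r or Box r is false.
  So Dia (Dia Dia r or Box r) is false at a.

Yes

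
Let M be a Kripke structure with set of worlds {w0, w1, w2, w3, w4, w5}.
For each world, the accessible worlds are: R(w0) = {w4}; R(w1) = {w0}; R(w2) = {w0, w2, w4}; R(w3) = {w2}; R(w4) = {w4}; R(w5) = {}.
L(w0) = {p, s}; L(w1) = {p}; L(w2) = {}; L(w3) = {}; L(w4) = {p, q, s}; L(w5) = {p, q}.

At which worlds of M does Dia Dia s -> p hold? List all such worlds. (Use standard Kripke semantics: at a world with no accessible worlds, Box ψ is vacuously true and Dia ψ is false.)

w0, w1, w4, w5

Let φ = Dia Dia s -> p. Evaluate φ at each world:
  w0 (successors {w4}): φ is true.
  w1 (successors {w0}): φ is true.
  w2 (successors {w0, w2, w4}): φ is false.
  w3 (successors {w2}): φ is false.
  w4 (successors {w4}): φ is true.
  w5 (successors ∅): φ is true.
For instance, at w3:
  At w3: Dia Dia s is true, p is false, so Dia Dia s -> p is false.
    At w3: Dia Dia s requires Dia s at some successor in {w2}.
      Dia s holds at w2, so Dia Dia s is true at w3.
Satisfying worlds: {w0, w1, w4, w5}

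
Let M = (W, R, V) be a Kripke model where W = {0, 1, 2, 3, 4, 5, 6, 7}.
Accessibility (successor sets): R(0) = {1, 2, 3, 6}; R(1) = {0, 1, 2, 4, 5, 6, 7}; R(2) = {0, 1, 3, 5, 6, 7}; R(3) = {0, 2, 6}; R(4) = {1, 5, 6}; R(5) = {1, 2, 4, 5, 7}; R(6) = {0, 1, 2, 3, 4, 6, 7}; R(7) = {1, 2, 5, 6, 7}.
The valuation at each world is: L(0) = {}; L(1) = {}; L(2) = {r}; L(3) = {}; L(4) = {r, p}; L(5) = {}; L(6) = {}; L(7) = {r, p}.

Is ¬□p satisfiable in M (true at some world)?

Yes

Recall that □ψ holds at a world iff ψ holds at every accessible world, and ◇ψ holds iff ψ holds at some accessible world.
Let φ = ¬□p. Evaluate φ at each world:
  0 (successors {1, 2, 3, 6}): φ is true.
  1 (successors {0, 1, 2, 4, 5, 6, 7}): φ is true.
  2 (successors {0, 1, 3, 5, 6, 7}): φ is true.
  3 (successors {0, 2, 6}): φ is true.
  4 (successors {1, 5, 6}): φ is true.
  5 (successors {1, 2, 4, 5, 7}): φ is true.
  6 (successors {0, 1, 2, 3, 4, 6, 7}): φ is true.
  7 (successors {1, 2, 5, 6, 7}): φ is true.
Detail at 0 (witness):
  At 0: □p is false, so ¬□p is true.
    At 0: □p requires p at every successor {1, 2, 3, 6}.
      p fails at 1, so □p is false at 0.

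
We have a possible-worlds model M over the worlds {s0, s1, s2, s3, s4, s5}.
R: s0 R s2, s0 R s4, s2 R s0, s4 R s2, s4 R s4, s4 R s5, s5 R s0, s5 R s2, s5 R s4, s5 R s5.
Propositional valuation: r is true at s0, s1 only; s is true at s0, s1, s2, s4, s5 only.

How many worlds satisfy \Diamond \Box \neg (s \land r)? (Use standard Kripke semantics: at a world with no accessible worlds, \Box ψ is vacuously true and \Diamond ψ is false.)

4

Let φ = \Diamond \Box \neg (s \land r). Evaluate φ at each world:
  s0 (successors {s2, s4}): φ is true.
  s1 (successors ∅): φ is false.
  s2 (successors {s0}): φ is true.
  s3 (successors ∅): φ is false.
  s4 (successors {s2, s4, s5}): φ is true.
  s5 (successors {s0, s2, s4, s5}): φ is true.
For instance, at s2:
  At s2: \Diamond \Box \neg (s \land r) requires \Box \neg (s \land r) at some successor in {s0}.
    \Box \neg (s \land r) holds at s0, so \Diamond \Box \neg (s \land r) is true at s2.
      At s0: \Box \neg (s \land r) requires \neg (s \land r) at every successor {s2, s4}.
        At s2: \neg (s \land r) is true.
        At s4: \neg (s \land r) is true.
      So \Box \neg (s \land r) is true at s0.
Satisfying worlds: {s0, s2, s4, s5}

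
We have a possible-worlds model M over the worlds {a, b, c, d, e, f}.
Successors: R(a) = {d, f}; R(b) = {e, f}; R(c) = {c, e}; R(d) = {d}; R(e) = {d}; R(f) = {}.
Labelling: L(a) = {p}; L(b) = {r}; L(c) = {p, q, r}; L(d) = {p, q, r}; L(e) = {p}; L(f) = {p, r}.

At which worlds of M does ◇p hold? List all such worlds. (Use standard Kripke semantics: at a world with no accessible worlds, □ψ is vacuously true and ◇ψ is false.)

a, b, c, d, e

Recall that ◇ψ holds at a world iff ψ holds at some accessible world.
Let φ = ◇p. Evaluate φ at each world:
  a (successors {d, f}): φ is true.
  b (successors {e, f}): φ is true.
  c (successors {c, e}): φ is true.
  d (successors {d}): φ is true.
  e (successors {d}): φ is true.
  f (successors ∅): φ is false.
For instance, at b:
  At b: ◇p requires p at some successor in {e, f}.
    p holds at e, so ◇p is true at b.
Satisfying worlds: {a, b, c, d, e}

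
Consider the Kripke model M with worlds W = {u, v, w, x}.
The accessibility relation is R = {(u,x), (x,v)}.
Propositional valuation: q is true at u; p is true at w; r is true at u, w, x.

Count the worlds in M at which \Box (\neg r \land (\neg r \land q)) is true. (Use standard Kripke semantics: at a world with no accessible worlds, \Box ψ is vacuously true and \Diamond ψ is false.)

Let φ = \Box (\neg r \land (\neg r \land q)). Evaluate φ at each world:
  u (successors {x}): φ is false.
  v (successors ∅): φ is true.
  w (successors ∅): φ is true.
  x (successors {v}): φ is false.
For instance, at u:
  At u: \Box (\neg r \land (\neg r \land q)) requires \neg r \land (\neg r \land q) at every successor {x}.
    \neg r \land (\neg r \land q) fails at x, so \Box (\neg r \land (\neg r \land q)) is false at u.
Satisfying worlds: {v, w}

2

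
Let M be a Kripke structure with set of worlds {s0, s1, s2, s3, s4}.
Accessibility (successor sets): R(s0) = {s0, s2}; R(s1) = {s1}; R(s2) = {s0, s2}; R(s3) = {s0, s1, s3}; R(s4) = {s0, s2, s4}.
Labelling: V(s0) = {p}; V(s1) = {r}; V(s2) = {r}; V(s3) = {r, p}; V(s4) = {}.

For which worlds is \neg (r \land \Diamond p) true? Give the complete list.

s0, s1, s4

Recall that \Diamond ψ holds at a world iff ψ holds at some accessible world.
Let φ = \neg (r \land \Diamond p). Evaluate φ at each world:
  s0 (successors {s0, s2}): φ is true.
  s1 (successors {s1}): φ is true.
  s2 (successors {s0, s2}): φ is false.
  s3 (successors {s0, s1, s3}): φ is false.
  s4 (successors {s0, s2, s4}): φ is true.
For instance, at s3:
  At s3: r \land \Diamond p is true, so \neg (r \land \Diamond p) is false.
    At s3: r is true, \Diamond p is true, so r \land \Diamond p is true.
      At s3: \Diamond p requires p at some successor in {s0, s1, s3}.
        p holds at s0, so \Diamond p is true at s3.
Satisfying worlds: {s0, s1, s4}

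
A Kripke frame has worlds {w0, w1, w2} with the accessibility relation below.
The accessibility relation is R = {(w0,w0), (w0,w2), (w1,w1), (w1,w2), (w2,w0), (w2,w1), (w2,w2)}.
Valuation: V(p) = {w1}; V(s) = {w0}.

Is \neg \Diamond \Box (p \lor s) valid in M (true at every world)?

Let φ = \neg \Diamond \Box (p \lor s). Evaluate φ at each world:
  w0 (successors {w0, w2}): φ is true.
  w1 (successors {w1, w2}): φ is true.
  w2 (successors {w0, w1, w2}): φ is true.
For instance, at w2:
  At w2: \Diamond \Box (p \lor s) is false, so \neg \Diamond \Box (p \lor s) is true.
    At w2: \Diamond \Box (p \lor s) requires \Box (p \lor s) at some successor in {w0, w1, w2}.
      At w0: \Box (p \lor s) is false.
      At w1: \Box (p \lor s) is false.
      At w2: \Box (p \lor s) is false.
    So \Diamond \Box (p \lor s) is false at w2.

Yes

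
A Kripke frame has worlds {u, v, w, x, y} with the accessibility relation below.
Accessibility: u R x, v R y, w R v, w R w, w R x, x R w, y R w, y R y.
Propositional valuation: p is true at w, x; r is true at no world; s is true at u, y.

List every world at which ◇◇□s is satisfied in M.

w, x, y

Let φ = ◇◇□s. Evaluate φ at each world:
  u (successors {x}): φ is false.
  v (successors {y}): φ is false.
  w (successors {v, w, x}): φ is true.
  x (successors {w}): φ is true.
  y (successors {w, y}): φ is true.
For instance, at v:
  At v: ◇◇□s requires ◇□s at some successor in {y}.
    At y: ◇□s is false.
  So ◇◇□s is false at v.
Satisfying worlds: {w, x, y}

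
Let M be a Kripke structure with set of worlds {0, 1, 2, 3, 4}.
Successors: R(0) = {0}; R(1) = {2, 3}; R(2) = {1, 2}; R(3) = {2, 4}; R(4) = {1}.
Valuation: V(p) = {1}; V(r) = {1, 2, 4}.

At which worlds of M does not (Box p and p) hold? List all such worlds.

0, 1, 2, 3, 4

Recall that Box ψ holds at a world iff ψ holds at every accessible world, and Dia ψ holds iff ψ holds at some accessible world.
Let φ = not (Box p and p). Evaluate φ at each world:
  0 (successors {0}): φ is true.
  1 (successors {2, 3}): φ is true.
  2 (successors {1, 2}): φ is true.
  3 (successors {2, 4}): φ is true.
  4 (successors {1}): φ is true.
For instance, at 0:
  At 0: Box p and p is false, so not (Box p and p) is true.
    At 0: Box p is false, p is false, so Box p and p is false.
      At 0: Box p requires p at every successor {0}.
        p fails at 0, so Box p is false at 0.
Satisfying worlds: {0, 1, 2, 3, 4}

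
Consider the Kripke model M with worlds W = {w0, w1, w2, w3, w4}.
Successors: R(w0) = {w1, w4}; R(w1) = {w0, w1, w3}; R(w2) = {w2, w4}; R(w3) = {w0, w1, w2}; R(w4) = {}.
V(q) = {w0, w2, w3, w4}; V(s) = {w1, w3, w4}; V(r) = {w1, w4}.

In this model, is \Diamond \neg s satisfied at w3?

At w3: \Diamond \neg s requires \neg s at some successor in {w0, w1, w2}.
  \neg s holds at w0, so \Diamond \neg s is true at w3.

Yes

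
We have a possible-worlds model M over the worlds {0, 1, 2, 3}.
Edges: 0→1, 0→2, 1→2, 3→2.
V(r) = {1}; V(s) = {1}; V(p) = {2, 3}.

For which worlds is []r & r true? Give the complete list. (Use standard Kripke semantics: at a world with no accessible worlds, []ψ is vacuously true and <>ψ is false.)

none

Let φ = []r & r. Evaluate φ at each world:
  0 (successors {1, 2}): φ is false.
  1 (successors {2}): φ is false.
  2 (successors ∅): φ is false.
  3 (successors {2}): φ is false.
For instance, at 1:
  At 1: []r is false, r is true, so []r & r is false.
    At 1: []r requires r at every successor {2}.
      r fails at 2, so []r is false at 1.
Satisfying worlds: none.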